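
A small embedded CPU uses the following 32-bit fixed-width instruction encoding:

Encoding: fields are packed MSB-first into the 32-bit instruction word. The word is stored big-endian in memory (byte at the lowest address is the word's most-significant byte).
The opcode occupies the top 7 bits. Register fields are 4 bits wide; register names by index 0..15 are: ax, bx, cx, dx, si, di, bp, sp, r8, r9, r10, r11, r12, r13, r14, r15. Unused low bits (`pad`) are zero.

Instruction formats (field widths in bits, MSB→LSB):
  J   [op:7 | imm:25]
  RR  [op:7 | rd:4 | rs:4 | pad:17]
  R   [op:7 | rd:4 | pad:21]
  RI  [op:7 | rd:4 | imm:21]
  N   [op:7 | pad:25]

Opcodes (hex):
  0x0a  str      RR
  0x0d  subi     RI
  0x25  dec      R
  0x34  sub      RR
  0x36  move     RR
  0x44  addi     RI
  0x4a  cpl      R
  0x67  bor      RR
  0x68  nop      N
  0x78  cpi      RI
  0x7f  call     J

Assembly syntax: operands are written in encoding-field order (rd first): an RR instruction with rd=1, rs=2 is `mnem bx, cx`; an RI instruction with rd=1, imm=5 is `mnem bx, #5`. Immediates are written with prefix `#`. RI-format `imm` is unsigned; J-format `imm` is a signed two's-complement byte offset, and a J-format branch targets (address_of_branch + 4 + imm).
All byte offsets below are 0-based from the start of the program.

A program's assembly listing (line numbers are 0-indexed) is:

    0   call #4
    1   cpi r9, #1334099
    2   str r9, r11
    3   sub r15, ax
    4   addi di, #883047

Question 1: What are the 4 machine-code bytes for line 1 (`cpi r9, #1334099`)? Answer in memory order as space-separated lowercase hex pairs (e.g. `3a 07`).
L1: cpi op=0x78:7|rd=9:4|imm=1334099:21 ⇒ 0xf1345b53 ⇒ big f1 34 5b 53

f1 34 5b 53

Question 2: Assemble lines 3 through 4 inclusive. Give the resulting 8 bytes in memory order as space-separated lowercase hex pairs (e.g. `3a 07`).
69 e0 00 00 88 ad 79 67

line 3 (sub): pack op=0x34:7|rd=15:4|rs=0:4|pad=0:17 = 0x69e00000; big→ 69 e0 00 00
line 4 (addi): pack op=0x44:7|rd=5:4|imm=883047:21 = 0x88ad7967; big→ 88 ad 79 67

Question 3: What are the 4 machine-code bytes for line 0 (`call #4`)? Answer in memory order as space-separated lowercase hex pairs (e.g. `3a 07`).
0. call fields op=0x7f:7|imm=4:25 → word fe000004h → fe 00 00 04

fe 00 00 04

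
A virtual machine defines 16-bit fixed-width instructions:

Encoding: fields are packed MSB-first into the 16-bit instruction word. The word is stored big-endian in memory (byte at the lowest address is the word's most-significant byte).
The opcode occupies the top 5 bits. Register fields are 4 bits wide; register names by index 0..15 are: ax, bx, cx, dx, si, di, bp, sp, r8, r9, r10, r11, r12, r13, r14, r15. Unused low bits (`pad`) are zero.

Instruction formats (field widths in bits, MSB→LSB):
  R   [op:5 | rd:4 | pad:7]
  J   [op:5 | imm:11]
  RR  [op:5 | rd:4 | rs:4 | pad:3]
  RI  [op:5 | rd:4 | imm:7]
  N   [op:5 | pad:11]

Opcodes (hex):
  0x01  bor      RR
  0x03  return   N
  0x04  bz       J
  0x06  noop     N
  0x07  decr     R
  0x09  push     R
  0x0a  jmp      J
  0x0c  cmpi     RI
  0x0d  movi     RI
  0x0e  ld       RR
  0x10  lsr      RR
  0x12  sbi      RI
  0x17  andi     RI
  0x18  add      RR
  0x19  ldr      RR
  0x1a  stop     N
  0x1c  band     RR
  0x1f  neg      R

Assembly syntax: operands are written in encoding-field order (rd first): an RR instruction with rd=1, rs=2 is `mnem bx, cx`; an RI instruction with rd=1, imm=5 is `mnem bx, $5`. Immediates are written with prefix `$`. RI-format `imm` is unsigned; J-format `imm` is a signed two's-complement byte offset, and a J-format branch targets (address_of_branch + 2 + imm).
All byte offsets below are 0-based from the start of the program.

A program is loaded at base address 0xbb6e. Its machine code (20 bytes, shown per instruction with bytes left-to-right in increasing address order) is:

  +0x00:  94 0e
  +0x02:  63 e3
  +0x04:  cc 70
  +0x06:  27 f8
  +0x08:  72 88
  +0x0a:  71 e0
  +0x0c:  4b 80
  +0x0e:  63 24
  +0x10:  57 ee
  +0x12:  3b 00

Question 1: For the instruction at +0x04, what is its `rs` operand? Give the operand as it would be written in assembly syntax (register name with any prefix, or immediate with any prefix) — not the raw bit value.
r14

+0x04: cc 70 ⇒ word 0xcc70 (big)
  top 5b → 0x19 → ldr [RR]
  rd@[10:7]=0x8 ⇒ r8
  rs@[6:3]=0xe ⇒ r14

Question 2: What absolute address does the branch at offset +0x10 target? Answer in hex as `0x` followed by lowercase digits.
0xbb6e

+0x10: 57 ee ⇒ word 0x57ee (big)
  opcode bits[15:11]=0xa: jmp/J
  imm@[10:0]=0x7ee (s11→-18) ⇒ $-18
  target = base 0xbb6e + off 0x10 + 2 + imm -18 = 0xbb6e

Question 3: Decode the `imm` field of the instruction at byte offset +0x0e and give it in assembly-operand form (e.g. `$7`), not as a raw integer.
$36

[0e] 63 24 → 0x6324
  top 5b → 0xc → cmpi [RI]
  [10:7] rd=6 = bp
  [6:0] imm=36 = $36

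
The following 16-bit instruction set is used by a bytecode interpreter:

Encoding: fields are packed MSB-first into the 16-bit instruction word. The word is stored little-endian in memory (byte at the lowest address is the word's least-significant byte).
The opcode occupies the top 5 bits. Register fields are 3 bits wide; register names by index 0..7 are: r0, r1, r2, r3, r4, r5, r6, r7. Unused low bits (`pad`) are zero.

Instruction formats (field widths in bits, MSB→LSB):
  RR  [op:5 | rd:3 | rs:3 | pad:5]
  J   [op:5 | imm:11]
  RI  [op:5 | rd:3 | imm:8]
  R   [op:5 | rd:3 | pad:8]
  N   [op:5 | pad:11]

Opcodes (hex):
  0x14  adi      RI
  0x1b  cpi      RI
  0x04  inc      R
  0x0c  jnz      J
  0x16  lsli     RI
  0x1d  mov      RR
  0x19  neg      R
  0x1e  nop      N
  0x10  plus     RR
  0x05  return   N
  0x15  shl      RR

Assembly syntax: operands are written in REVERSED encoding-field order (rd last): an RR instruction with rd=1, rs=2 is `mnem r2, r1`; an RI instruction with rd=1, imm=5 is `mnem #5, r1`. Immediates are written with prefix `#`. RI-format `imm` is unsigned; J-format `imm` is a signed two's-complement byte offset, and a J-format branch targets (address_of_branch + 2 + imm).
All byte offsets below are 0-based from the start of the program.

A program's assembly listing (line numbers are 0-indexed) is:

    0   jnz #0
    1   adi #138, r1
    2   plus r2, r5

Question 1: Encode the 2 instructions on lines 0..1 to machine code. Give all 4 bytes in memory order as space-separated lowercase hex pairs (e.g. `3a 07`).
L0: jnz op=0xc:5|imm=0:11 ⇒ 0x6000 ⇒ little 00 60
L1: adi op=0x14:5|rd=1:3|imm=138:8 ⇒ 0xa18a ⇒ little 8a a1

00 60 8a a1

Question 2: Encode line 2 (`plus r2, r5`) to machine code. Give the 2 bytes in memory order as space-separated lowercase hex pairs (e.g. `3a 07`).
40 85

line 2 (plus): pack op=0x10:5|rd=5:3|rs=2:3|pad=0:5 = 0x8540; little→ 40 85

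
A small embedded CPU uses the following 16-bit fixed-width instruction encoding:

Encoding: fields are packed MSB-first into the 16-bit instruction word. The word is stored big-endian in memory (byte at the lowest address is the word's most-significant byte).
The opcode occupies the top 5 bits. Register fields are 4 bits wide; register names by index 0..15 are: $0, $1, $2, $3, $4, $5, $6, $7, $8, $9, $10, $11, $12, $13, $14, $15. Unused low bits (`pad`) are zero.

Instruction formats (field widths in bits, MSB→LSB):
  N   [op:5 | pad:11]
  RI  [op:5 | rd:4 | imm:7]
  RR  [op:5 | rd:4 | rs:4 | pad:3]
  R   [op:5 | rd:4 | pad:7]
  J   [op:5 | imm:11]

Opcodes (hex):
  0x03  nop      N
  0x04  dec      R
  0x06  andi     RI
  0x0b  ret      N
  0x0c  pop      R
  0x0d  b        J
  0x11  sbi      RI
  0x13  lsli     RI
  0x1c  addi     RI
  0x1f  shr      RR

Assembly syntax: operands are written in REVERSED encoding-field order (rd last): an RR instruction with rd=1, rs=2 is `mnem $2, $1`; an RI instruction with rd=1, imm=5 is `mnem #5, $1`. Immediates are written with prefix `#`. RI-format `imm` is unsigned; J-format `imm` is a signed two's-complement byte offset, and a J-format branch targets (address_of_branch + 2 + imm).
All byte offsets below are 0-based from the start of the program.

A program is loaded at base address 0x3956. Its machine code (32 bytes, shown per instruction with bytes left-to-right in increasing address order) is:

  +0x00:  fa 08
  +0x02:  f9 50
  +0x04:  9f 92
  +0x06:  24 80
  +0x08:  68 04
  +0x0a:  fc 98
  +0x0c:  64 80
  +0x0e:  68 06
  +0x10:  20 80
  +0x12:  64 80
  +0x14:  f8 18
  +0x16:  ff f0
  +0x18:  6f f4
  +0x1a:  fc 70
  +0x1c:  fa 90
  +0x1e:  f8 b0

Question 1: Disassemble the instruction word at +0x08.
b #4

off 0x08: read 68 04 as big → 0x6804
  top 5b → 0xd → b [J]
  imm: (w>>0)&0x7ff=0x4 → #4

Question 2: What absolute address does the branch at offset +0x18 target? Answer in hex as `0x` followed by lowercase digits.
0x3964

+0x18: 6f f4 ⇒ word 0x6ff4 (big)
  top 5b → 0xd → b [J]
  imm@[10:0]=0x7f4 (s11→-12) ⇒ #-12
  target = base 0x3956 + off 0x18 + 2 + imm -12 = 0x3964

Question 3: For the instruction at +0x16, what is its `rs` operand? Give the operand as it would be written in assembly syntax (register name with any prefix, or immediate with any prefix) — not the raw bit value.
$14

off 0x16: read ff f0 as big → 0xfff0
  top 5b → 0x1f → shr [RR]
  rd@[10:7]=0xf ⇒ $15
  rs@[6:3]=0xe ⇒ $14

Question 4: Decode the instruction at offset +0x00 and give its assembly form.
shr $1, $4

+0x00: fa 08 ⇒ word 0xfa08 (big)
  op=0xfa08>>11=0x1f ⇒ shr (RR)
  [10:7] rd=4 = $4
  [6:3] rs=1 = $1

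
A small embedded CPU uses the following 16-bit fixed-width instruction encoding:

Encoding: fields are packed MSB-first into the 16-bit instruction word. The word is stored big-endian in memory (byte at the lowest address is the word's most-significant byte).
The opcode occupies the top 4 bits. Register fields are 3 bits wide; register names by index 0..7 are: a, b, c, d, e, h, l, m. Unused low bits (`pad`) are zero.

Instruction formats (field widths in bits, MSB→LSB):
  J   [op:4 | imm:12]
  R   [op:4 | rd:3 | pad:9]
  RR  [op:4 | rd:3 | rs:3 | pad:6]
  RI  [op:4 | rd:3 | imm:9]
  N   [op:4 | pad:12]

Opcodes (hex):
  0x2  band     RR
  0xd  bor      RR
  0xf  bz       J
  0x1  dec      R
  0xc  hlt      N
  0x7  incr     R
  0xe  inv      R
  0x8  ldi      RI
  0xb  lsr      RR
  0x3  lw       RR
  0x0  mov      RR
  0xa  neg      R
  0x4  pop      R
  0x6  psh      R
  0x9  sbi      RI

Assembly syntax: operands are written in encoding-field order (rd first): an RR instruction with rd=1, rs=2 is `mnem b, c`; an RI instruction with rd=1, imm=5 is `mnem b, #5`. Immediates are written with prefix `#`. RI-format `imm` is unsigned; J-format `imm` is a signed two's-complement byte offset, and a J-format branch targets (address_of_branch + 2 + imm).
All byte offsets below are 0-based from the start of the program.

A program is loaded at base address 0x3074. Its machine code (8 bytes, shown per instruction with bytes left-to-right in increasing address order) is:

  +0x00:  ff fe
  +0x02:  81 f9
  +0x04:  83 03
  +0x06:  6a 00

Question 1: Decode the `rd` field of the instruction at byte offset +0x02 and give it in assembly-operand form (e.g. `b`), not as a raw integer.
@+02  big-endian(81 f9) = 0x81f9
  opcode bits[15:12]=0x8: ldi/RI
  [11:9] rd=0 = a
  [8:0] imm=505 = #505

a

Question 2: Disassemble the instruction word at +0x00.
bz #-2

[00] ff fe → 0xfffe
  op=0xfffe>>12=0xf ⇒ bz (J)
  imm@[11:0]=0xffe (s12→-2) ⇒ #-2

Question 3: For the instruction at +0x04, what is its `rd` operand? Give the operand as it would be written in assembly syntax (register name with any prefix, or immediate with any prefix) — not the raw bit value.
b

off 0x04: read 83 03 as big → 0x8303
  op=0x8303>>12=0x8 ⇒ ldi (RI)
  [11:9] rd=1 = b
  [8:0] imm=259 = #259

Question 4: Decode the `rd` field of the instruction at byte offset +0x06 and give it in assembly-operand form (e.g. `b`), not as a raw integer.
[06] 6a 00 → 0x6a00
  op=0x6a00>>12=0x6 ⇒ psh (R)
  rd: (w>>9)&0x7=0x5 → h

h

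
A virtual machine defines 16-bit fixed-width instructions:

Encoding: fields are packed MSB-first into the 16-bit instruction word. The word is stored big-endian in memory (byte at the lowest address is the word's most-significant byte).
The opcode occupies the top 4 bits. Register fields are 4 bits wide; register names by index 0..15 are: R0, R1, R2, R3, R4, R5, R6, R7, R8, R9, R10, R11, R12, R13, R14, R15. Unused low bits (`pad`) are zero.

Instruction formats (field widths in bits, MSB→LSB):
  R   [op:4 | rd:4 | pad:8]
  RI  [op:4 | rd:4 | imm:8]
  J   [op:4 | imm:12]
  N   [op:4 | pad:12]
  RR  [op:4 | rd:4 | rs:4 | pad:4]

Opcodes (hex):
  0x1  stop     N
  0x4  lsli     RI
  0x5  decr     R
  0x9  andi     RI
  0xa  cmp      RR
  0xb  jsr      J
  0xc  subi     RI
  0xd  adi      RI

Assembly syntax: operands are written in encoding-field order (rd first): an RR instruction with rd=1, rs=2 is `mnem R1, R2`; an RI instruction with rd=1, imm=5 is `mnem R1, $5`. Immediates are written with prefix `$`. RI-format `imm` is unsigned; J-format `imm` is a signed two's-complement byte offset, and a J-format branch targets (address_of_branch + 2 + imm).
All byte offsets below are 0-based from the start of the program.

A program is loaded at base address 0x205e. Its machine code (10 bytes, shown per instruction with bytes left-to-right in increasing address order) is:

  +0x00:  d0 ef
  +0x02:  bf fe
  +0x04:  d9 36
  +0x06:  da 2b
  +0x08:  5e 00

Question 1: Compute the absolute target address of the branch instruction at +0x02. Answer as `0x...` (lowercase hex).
0x2060

@+02  big-endian(bf fe) = 0xbffe
  opcode bits[15:12]=0xb: jsr/J
  imm@[11:0]=0xffe (s12→-2) ⇒ $-2
  target = base 0x205e + off 0x02 + 2 + imm -2 = 0x2060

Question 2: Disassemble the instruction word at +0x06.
adi R10, $43

off 0x06: read da 2b as big → 0xda2b
  op=0xda2b>>12=0xd ⇒ adi (RI)
  rd: (w>>8)&0xf=0xa → R10
  imm: (w>>0)&0xff=0x2b → $43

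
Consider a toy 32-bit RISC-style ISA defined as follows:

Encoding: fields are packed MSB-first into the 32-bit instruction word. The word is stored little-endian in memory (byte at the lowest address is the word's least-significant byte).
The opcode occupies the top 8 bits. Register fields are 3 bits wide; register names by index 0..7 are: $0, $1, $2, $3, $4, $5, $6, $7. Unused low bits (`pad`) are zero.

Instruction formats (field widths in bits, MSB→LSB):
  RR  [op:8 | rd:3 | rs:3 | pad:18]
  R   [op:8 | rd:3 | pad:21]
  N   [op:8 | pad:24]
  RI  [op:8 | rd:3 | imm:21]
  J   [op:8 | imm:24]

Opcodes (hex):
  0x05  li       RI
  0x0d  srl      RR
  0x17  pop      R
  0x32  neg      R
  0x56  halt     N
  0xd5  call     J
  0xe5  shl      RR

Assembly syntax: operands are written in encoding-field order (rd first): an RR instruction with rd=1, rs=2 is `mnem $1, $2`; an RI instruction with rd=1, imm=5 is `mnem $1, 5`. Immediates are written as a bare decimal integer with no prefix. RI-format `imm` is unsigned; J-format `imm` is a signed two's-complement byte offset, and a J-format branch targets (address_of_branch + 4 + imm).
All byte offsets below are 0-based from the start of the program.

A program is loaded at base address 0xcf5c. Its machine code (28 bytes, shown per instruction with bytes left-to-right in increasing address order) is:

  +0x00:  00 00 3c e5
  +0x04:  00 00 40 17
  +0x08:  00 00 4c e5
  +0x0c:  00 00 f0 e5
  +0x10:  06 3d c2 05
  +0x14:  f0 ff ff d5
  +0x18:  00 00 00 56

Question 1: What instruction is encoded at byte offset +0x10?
li $6, 146694

@+10  little-endian(06 3d c2 05) = 0x05c23d06
  top 8b → 0x5 → li [RI]
  [23:21] rd=6 = $6
  [20:0] imm=146694 = 146694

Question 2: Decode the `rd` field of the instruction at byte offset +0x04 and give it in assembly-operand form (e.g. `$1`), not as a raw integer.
$2

[04] 00 00 40 17 → 0x17400000
  top 8b → 0x17 → pop [R]
  rd: (w>>21)&0x7=0x2 → $2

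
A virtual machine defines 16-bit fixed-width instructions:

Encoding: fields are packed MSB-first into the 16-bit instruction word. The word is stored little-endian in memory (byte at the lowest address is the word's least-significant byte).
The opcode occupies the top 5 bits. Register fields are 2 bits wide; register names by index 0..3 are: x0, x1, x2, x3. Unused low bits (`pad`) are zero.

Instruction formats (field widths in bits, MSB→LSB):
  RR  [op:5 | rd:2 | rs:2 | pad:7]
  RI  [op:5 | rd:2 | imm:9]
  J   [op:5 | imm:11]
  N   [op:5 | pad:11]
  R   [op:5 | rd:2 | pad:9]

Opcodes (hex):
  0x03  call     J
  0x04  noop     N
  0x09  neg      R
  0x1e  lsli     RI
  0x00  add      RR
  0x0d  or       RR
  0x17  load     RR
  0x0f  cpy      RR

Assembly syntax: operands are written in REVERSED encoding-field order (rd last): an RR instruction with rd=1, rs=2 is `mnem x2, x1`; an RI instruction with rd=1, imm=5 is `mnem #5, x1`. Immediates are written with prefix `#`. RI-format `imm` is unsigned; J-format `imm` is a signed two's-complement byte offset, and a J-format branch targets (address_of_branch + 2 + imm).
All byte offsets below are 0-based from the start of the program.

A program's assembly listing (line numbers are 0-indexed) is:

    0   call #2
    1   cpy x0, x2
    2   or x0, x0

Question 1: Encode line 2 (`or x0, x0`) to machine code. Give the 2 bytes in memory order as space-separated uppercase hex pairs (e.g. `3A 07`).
00 68

2. or fields op=0xd:5|rd=0:2|rs=0:2|pad=0:7 → word 6800h → 00 68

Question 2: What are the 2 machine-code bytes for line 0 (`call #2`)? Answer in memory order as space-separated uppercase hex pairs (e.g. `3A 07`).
0. call fields op=0x3:5|imm=2:11 → word 1802h → 02 18

02 18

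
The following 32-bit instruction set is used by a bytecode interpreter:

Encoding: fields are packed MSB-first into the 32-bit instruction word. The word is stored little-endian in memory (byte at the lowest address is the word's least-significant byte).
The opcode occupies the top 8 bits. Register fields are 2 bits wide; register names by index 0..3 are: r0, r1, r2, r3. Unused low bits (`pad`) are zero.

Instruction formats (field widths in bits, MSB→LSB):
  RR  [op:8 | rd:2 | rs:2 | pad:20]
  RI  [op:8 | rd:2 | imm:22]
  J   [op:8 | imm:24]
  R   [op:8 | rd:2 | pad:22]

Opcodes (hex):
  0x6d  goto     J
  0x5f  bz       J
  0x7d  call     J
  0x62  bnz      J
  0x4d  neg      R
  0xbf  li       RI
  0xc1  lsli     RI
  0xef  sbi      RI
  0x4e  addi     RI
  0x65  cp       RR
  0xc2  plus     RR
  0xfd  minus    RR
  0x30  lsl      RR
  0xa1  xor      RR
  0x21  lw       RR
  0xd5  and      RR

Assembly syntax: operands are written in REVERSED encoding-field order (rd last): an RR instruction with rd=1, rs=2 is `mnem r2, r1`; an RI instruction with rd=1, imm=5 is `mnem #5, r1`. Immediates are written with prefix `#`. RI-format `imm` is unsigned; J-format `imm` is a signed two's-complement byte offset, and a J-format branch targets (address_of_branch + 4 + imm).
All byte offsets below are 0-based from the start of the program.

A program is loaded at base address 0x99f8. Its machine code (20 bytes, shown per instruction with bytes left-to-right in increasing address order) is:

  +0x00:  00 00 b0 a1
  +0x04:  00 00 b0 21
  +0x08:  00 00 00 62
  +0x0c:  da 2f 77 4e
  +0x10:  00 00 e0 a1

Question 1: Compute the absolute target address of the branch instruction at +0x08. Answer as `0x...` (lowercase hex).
0x9a04

off 0x08: read 00 00 00 62 as little → 0x62000000
  opcode bits[31:24]=0x62: bnz/J
  imm: (w>>0)&0xffffff=0x0 → #0
  target = base 0x99f8 + off 0x08 + 4 + imm 0 = 0x9a04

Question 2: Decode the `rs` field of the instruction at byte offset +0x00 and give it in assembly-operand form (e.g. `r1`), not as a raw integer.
@+00  little-endian(00 00 b0 a1) = 0xa1b00000
  op=0xa1b00000>>24=0xa1 ⇒ xor (RR)
  rd@[23:22]=0x2 ⇒ r2
  rs@[21:20]=0x3 ⇒ r3

r3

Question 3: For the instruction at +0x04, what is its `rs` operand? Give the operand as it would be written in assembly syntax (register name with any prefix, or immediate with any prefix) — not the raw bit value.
@+04  little-endian(00 00 b0 21) = 0x21b00000
  op=0x21b00000>>24=0x21 ⇒ lw (RR)
  rd: (w>>22)&0x3=0x2 → r2
  rs: (w>>20)&0x3=0x3 → r3

r3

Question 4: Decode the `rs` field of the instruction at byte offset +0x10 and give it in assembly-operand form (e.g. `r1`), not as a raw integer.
r2

off 0x10: read 00 00 e0 a1 as little → 0xa1e00000
  op=0xa1e00000>>24=0xa1 ⇒ xor (RR)
  rd@[23:22]=0x3 ⇒ r3
  rs@[21:20]=0x2 ⇒ r2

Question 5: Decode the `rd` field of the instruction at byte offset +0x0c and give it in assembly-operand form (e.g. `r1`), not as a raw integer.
r1

off 0x0c: read da 2f 77 4e as little → 0x4e772fda
  op=0x4e772fda>>24=0x4e ⇒ addi (RI)
  [23:22] rd=1 = r1
  [21:0] imm=3616730 = #3616730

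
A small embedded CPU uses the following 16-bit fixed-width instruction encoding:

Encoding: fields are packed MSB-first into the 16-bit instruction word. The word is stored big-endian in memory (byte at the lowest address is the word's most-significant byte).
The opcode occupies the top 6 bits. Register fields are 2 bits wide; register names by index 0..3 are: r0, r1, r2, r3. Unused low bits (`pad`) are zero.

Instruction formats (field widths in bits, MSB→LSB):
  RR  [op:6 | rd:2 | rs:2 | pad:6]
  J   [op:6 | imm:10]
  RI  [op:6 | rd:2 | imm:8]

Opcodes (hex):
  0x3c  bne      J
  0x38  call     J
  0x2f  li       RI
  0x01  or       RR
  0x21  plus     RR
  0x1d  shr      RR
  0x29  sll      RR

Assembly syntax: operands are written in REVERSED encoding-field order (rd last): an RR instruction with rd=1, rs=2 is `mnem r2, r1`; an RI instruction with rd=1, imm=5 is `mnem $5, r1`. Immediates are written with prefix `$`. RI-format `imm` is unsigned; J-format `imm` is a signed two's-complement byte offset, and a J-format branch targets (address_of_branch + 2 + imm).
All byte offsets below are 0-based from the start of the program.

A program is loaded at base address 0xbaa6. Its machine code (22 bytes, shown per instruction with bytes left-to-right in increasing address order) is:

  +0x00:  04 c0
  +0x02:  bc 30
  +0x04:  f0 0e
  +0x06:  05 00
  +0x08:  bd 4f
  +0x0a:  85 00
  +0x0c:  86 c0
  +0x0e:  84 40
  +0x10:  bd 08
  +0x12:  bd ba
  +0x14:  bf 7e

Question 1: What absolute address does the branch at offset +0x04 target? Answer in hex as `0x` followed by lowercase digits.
[04] f0 0e → 0xf00e
  opcode bits[15:10]=0x3c: bne/J
  [9:0] imm=14 = $14
  target = base 0xbaa6 + off 0x04 + 2 + imm 14 = 0xbaba

0xbaba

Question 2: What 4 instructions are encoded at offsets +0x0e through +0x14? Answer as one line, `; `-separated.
plus r1, r0; li $8, r1; li $186, r1; li $126, r3

[0e] 84 40 → 0x8440
  op=0x8440>>10=0x21 ⇒ plus (RR)
  [9:8] rd=0 = r0
  [7:6] rs=1 = r1
[10] bd 08 → 0xbd08
  op=0xbd08>>10=0x2f ⇒ li (RI)
  [9:8] rd=1 = r1
  [7:0] imm=8 = $8
[12] bd ba → 0xbdba
  op=0xbdba>>10=0x2f ⇒ li (RI)
  [9:8] rd=1 = r1
  [7:0] imm=186 = $186
[14] bf 7e → 0xbf7e
  op=0xbf7e>>10=0x2f ⇒ li (RI)
  [9:8] rd=3 = r3
  [7:0] imm=126 = $126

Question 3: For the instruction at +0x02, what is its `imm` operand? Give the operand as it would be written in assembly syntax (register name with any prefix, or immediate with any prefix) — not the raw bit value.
[02] bc 30 → 0xbc30
  opcode bits[15:10]=0x2f: li/RI
  [9:8] rd=0 = r0
  [7:0] imm=48 = $48

$48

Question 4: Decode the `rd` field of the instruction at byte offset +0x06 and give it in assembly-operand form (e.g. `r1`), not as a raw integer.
r1

[06] 05 00 → 0x0500
  op=0x0500>>10=0x1 ⇒ or (RR)
  rd: (w>>8)&0x3=0x1 → r1
  rs: (w>>6)&0x3=0x0 → r0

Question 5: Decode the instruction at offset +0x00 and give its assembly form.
or r3, r0

@+00  big-endian(04 c0) = 0x04c0
  opcode bits[15:10]=0x1: or/RR
  [9:8] rd=0 = r0
  [7:6] rs=3 = r3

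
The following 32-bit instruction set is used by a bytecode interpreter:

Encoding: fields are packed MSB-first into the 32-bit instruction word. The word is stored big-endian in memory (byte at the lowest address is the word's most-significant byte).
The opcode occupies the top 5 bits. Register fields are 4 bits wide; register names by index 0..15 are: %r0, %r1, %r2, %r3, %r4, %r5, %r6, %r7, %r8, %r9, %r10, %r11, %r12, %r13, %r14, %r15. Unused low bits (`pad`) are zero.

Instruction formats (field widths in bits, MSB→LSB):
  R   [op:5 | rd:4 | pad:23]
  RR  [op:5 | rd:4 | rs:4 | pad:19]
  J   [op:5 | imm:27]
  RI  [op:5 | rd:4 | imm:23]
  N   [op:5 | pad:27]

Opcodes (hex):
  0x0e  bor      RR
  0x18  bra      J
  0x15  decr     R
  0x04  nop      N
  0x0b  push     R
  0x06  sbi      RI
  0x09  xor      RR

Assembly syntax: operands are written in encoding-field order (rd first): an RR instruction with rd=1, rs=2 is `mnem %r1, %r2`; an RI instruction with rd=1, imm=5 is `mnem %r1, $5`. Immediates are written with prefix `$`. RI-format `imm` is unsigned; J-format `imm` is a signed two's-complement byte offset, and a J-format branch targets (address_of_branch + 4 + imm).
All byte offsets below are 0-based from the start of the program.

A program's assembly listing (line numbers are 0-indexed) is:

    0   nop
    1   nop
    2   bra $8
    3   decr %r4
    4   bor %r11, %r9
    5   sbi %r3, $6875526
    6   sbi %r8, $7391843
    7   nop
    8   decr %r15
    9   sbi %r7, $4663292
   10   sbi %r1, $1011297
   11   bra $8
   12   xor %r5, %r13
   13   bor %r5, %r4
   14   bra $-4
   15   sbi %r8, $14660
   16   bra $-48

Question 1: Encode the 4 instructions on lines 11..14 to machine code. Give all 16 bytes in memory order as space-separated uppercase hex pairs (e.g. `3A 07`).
L11: bra op=0x18:5|imm=8:27 ⇒ 0xc0000008 ⇒ big c0 00 00 08
L12: xor op=0x9:5|rd=5:4|rs=13:4|pad=0:19 ⇒ 0x4ae80000 ⇒ big 4a e8 00 00
L13: bor op=0xe:5|rd=5:4|rs=4:4|pad=0:19 ⇒ 0x72a00000 ⇒ big 72 a0 00 00
L14: bra op=0x18:5|imm=-4:27 ⇒ 0xc7fffffc ⇒ big c7 ff ff fc

C0 00 00 08 4A E8 00 00 72 A0 00 00 C7 FF FF FC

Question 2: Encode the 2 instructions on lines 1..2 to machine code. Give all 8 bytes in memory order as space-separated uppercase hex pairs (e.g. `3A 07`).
line 1 (nop): pack op=0x4:5|pad=0:27 = 0x20000000; big→ 20 00 00 00
line 2 (bra): pack op=0x18:5|imm=8:27 = 0xc0000008; big→ c0 00 00 08

20 00 00 00 C0 00 00 08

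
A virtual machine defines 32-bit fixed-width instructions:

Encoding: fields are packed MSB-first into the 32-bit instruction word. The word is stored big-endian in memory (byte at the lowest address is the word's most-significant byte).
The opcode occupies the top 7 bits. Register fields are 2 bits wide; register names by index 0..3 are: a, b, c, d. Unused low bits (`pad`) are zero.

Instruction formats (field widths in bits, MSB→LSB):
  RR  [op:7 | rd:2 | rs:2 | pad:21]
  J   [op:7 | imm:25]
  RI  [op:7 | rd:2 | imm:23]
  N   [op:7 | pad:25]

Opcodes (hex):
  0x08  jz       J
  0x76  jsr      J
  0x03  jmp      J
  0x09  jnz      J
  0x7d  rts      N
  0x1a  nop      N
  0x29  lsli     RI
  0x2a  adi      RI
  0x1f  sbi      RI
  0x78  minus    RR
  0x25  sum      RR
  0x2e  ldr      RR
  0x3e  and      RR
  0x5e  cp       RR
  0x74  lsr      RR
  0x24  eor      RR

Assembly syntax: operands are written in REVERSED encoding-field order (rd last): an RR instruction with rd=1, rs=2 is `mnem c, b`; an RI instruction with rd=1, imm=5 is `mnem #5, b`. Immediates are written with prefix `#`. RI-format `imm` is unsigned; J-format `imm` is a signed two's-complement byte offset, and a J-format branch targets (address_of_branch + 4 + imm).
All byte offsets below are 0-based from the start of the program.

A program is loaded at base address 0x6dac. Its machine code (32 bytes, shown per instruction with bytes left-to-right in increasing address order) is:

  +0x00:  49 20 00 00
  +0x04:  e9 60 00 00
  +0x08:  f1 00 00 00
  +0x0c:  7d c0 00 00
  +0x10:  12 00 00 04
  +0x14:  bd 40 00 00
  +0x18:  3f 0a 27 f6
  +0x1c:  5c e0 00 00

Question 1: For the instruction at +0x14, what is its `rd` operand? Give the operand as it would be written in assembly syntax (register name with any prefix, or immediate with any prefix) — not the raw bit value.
c

[14] bd 40 00 00 → 0xbd400000
  top 7b → 0x5e → cp [RR]
  rd@[24:23]=0x2 ⇒ c
  rs@[22:21]=0x2 ⇒ c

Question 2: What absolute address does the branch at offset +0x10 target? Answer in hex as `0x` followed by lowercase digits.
@+10  big-endian(12 00 00 04) = 0x12000004
  op=0x12000004>>25=0x9 ⇒ jnz (J)
  [24:0] imm=4 = #4
  target = base 0x6dac + off 0x10 + 4 + imm 4 = 0x6dc4

0x6dc4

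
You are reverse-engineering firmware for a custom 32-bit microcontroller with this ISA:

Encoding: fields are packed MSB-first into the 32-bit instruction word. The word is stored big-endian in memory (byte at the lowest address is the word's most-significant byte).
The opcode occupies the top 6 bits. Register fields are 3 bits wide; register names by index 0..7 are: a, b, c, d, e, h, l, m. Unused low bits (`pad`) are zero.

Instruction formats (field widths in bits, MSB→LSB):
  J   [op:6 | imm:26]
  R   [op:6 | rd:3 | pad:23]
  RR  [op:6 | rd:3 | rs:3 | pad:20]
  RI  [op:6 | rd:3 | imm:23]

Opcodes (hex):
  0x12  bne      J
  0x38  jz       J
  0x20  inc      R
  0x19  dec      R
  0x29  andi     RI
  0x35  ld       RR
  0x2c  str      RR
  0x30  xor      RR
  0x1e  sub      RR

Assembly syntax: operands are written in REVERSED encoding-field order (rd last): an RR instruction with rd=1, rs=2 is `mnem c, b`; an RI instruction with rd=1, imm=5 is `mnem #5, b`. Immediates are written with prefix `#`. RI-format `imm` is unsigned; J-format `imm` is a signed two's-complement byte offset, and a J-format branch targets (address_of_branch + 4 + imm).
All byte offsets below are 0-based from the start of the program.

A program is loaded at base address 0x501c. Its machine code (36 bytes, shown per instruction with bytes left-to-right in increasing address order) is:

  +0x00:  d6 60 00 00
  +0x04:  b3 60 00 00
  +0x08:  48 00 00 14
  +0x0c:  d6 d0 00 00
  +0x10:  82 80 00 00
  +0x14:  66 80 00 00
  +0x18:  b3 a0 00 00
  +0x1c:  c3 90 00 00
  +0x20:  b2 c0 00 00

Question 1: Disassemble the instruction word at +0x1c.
xor b, m

+0x1c: c3 90 00 00 ⇒ word 0xc3900000 (big)
  op=0xc3900000>>26=0x30 ⇒ xor (RR)
  rd: (w>>23)&0x7=0x7 → m
  rs: (w>>20)&0x7=0x1 → b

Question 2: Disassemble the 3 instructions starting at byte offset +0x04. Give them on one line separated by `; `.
+0x04: b3 60 00 00 ⇒ word 0xb3600000 (big)
  top 6b → 0x2c → str [RR]
  [25:23] rd=6 = l
  [22:20] rs=6 = l
+0x08: 48 00 00 14 ⇒ word 0x48000014 (big)
  top 6b → 0x12 → bne [J]
  [25:0] imm=20 = #20
+0x0c: d6 d0 00 00 ⇒ word 0xd6d00000 (big)
  top 6b → 0x35 → ld [RR]
  [25:23] rd=5 = h
  [22:20] rs=5 = h

str l, l; bne #20; ld h, h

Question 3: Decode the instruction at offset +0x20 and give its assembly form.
@+20  big-endian(b2 c0 00 00) = 0xb2c00000
  top 6b → 0x2c → str [RR]
  rd@[25:23]=0x5 ⇒ h
  rs@[22:20]=0x4 ⇒ e

str e, h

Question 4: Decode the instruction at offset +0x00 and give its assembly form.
[00] d6 60 00 00 → 0xd6600000
  op=0xd6600000>>26=0x35 ⇒ ld (RR)
  [25:23] rd=4 = e
  [22:20] rs=6 = l

ld l, e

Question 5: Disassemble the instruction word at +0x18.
str c, m

@+18  big-endian(b3 a0 00 00) = 0xb3a00000
  op=0xb3a00000>>26=0x2c ⇒ str (RR)
  [25:23] rd=7 = m
  [22:20] rs=2 = c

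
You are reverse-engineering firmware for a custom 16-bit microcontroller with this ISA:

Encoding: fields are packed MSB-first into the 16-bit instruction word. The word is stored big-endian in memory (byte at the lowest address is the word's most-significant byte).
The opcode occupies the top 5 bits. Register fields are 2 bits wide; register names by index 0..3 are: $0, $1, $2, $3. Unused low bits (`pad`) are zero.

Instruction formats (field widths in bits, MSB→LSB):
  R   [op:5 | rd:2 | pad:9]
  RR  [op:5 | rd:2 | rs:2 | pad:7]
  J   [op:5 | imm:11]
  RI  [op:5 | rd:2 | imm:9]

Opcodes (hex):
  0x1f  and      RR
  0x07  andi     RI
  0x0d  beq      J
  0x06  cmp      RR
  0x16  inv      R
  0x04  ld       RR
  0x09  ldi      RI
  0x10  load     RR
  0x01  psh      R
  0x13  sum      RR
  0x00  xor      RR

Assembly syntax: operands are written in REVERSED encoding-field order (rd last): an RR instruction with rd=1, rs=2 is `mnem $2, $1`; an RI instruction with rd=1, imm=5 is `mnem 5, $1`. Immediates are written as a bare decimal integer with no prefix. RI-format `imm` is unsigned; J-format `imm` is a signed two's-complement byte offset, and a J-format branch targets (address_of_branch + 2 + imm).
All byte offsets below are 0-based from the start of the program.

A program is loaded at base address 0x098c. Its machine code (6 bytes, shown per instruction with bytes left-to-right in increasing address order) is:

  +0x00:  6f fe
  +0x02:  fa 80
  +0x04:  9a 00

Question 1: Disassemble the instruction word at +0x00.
off 0x00: read 6f fe as big → 0x6ffe
  opcode bits[15:11]=0xd: beq/J
  imm@[10:0]=0x7fe (s11→-2) ⇒ -2

beq -2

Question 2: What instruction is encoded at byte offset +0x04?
sum $0, $1

+0x04: 9a 00 ⇒ word 0x9a00 (big)
  op=0x9a00>>11=0x13 ⇒ sum (RR)
  rd: (w>>9)&0x3=0x1 → $1
  rs: (w>>7)&0x3=0x0 → $0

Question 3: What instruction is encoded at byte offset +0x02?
and $1, $1

+0x02: fa 80 ⇒ word 0xfa80 (big)
  top 5b → 0x1f → and [RR]
  rd@[10:9]=0x1 ⇒ $1
  rs@[8:7]=0x1 ⇒ $1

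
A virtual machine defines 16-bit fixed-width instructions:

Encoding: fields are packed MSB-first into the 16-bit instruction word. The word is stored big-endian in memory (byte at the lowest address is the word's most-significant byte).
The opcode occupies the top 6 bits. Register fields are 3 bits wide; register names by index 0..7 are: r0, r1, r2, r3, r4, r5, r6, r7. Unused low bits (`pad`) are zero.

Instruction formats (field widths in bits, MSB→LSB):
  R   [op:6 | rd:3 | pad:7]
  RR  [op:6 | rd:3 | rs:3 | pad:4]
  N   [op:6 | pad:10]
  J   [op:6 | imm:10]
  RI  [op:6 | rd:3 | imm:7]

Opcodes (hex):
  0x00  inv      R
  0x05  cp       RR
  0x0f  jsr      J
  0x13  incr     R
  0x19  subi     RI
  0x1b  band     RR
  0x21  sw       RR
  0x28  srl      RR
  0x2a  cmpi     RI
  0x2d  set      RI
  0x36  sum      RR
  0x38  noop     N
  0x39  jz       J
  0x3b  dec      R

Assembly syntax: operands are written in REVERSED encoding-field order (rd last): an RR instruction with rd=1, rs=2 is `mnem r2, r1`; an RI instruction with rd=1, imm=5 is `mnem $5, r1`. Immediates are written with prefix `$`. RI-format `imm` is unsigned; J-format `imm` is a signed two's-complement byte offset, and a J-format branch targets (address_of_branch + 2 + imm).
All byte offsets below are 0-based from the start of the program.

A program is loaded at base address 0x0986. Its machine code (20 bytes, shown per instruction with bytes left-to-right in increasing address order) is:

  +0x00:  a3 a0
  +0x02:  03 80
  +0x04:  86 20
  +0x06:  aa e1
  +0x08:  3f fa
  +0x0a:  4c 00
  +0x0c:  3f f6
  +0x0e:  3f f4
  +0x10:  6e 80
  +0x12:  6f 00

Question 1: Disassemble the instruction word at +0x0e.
[0e] 3f f4 → 0x3ff4
  top 6b → 0xf → jsr [J]
  [9:0] imm=1012 (s10→-12) = $-12

jsr $-12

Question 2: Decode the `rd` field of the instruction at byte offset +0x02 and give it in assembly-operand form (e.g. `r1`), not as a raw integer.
@+02  big-endian(03 80) = 0x0380
  opcode bits[15:10]=0x0: inv/R
  rd: (w>>7)&0x7=0x7 → r7

r7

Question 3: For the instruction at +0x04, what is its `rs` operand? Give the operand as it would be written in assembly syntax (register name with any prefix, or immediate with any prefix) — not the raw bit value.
r2

[04] 86 20 → 0x8620
  opcode bits[15:10]=0x21: sw/RR
  rd: (w>>7)&0x7=0x4 → r4
  rs: (w>>4)&0x7=0x2 → r2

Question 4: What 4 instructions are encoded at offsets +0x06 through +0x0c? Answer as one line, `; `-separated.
@+06  big-endian(aa e1) = 0xaae1
  op=0xaae1>>10=0x2a ⇒ cmpi (RI)
  rd@[9:7]=0x5 ⇒ r5
  imm@[6:0]=0x61 ⇒ $97
@+08  big-endian(3f fa) = 0x3ffa
  op=0x3ffa>>10=0xf ⇒ jsr (J)
  imm@[9:0]=0x3fa (s10→-6) ⇒ $-6
@+0a  big-endian(4c 00) = 0x4c00
  op=0x4c00>>10=0x13 ⇒ incr (R)
  rd@[9:7]=0x0 ⇒ r0
@+0c  big-endian(3f f6) = 0x3ff6
  op=0x3ff6>>10=0xf ⇒ jsr (J)
  imm@[9:0]=0x3f6 (s10→-10) ⇒ $-10

cmpi $97, r5; jsr $-6; incr r0; jsr $-10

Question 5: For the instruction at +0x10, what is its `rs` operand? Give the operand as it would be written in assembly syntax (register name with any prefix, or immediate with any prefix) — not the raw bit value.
[10] 6e 80 → 0x6e80
  opcode bits[15:10]=0x1b: band/RR
  rd: (w>>7)&0x7=0x5 → r5
  rs: (w>>4)&0x7=0x0 → r0

r0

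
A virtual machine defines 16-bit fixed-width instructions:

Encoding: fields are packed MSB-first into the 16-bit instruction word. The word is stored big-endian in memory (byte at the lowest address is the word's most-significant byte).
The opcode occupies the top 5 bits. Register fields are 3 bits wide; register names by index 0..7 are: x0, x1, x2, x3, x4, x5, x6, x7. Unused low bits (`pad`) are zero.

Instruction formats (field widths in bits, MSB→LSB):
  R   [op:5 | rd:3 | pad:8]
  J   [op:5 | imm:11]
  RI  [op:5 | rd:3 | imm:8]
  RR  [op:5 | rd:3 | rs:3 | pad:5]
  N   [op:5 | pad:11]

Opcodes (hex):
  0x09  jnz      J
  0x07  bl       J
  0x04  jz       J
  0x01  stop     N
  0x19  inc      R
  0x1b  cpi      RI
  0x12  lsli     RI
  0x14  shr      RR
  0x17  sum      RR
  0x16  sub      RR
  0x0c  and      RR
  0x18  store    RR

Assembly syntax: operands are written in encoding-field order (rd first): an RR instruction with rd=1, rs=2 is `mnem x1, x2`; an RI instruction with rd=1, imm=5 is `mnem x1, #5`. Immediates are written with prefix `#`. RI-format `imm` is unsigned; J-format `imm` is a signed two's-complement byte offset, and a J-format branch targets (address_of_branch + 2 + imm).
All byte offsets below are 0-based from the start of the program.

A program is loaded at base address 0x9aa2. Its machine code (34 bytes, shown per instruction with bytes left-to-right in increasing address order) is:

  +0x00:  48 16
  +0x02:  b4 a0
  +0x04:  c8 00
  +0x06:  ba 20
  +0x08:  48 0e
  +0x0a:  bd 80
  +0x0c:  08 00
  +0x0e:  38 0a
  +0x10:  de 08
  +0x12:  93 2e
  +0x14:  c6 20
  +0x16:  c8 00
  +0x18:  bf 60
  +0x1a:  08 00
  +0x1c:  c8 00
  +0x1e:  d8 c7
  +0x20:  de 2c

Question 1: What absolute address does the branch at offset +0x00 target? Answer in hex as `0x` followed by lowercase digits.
0x9aba

@+00  big-endian(48 16) = 0x4816
  op=0x4816>>11=0x9 ⇒ jnz (J)
  imm: (w>>0)&0x7ff=0x16 → #22
  target = base 0x9aa2 + off 0x00 + 2 + imm 22 = 0x9aba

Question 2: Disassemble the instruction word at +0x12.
+0x12: 93 2e ⇒ word 0x932e (big)
  opcode bits[15:11]=0x12: lsli/RI
  [10:8] rd=3 = x3
  [7:0] imm=46 = #46

lsli x3, #46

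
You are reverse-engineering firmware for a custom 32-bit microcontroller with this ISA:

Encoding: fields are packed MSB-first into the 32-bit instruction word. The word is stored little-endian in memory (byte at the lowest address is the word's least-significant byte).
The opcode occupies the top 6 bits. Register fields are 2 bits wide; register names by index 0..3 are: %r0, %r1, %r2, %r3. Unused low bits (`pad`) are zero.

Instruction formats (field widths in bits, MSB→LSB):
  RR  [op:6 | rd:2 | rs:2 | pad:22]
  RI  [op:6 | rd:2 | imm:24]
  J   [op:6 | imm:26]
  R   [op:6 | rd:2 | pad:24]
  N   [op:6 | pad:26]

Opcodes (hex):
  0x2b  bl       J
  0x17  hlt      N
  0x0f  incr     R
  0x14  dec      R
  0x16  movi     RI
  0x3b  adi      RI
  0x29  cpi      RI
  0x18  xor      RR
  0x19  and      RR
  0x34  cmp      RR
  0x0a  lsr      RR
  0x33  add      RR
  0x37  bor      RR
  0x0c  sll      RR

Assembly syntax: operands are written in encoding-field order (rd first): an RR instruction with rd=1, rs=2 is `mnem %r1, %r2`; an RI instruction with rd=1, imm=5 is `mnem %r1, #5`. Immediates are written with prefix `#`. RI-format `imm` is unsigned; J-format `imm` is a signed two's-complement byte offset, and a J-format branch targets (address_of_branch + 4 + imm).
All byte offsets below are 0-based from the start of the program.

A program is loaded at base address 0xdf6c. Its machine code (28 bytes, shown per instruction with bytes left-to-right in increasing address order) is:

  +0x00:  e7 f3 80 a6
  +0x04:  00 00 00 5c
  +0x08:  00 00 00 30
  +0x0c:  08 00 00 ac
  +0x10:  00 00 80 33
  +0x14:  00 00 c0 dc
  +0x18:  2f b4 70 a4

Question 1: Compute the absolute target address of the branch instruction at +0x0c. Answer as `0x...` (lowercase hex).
@+0c  little-endian(08 00 00 ac) = 0xac000008
  op=0xac000008>>26=0x2b ⇒ bl (J)
  [25:0] imm=8 = #8
  target = base 0xdf6c + off 0x0c + 4 + imm 8 = 0xdf84

0xdf84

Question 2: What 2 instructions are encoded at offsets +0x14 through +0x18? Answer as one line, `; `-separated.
bor %r0, %r3; cpi %r0, #7386159

+0x14: 00 00 c0 dc ⇒ word 0xdcc00000 (little)
  opcode bits[31:26]=0x37: bor/RR
  rd@[25:24]=0x0 ⇒ %r0
  rs@[23:22]=0x3 ⇒ %r3
+0x18: 2f b4 70 a4 ⇒ word 0xa470b42f (little)
  opcode bits[31:26]=0x29: cpi/RI
  rd@[25:24]=0x0 ⇒ %r0
  imm@[23:0]=0x70b42f ⇒ #7386159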